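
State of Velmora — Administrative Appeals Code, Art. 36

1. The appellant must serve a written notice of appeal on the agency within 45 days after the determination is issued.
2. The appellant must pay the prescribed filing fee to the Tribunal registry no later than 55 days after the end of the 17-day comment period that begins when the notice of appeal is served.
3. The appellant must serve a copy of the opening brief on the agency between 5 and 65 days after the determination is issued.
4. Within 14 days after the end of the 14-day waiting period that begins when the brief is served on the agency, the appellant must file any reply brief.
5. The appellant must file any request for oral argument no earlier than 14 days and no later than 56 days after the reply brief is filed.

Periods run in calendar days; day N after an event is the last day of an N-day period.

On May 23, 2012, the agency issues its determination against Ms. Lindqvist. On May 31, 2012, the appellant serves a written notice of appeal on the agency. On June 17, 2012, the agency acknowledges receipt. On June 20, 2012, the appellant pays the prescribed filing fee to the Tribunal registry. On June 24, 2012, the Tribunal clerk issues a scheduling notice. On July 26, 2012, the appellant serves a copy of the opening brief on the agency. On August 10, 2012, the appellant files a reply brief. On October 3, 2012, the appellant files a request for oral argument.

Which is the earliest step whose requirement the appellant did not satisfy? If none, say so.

(1) due by May 23, 2012 + 45 days = July 7, 2012; May 31, 2012 is within that limit.
(2) due by June 17, 2012 + 55 days = August 11, 2012; June 20, 2012 is within that limit.
(3) the permitted window runs from May 23, 2012 + 5 = May 28, 2012 to May 23, 2012 + 65 = July 27, 2012; July 26, 2012 falls inside that range.
(4) due by August 9, 2012 + 14 days = August 23, 2012; August 10, 2012 is within that limit.
(5) the permitted window runs from August 10, 2012 + 14 = August 24, 2012 to August 10, 2012 + 56 = October 5, 2012; done October 3, 2012, which is between those dates.

None — every step was satisfied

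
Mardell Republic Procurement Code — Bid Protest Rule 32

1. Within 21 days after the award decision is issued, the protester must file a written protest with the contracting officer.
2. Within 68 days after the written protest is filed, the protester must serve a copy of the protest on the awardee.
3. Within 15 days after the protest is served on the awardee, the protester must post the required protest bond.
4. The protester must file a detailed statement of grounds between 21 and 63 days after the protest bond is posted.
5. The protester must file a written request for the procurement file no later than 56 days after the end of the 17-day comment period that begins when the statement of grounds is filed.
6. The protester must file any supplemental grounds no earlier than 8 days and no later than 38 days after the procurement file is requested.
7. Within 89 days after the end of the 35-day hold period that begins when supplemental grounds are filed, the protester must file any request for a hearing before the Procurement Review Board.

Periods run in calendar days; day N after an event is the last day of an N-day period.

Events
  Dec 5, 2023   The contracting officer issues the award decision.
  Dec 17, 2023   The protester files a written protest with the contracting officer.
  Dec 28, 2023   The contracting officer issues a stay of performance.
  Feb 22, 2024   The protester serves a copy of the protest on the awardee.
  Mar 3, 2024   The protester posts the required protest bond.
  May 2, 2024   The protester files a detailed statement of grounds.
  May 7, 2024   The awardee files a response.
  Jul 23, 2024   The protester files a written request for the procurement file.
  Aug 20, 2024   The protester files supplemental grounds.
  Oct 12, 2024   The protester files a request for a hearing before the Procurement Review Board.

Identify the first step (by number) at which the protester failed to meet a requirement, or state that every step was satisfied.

(1) due by Dec 5, 2023 + 21 days = Dec 26, 2023; completed Dec 17, 2023, before the deadline.
(2) due by Dec 17, 2023 + 68 days = Feb 23, 2024; done Feb 22, 2024 — timely.
(3) due by Feb 22, 2024 + 15 days = Mar 8, 2024; done Mar 3, 2024 — timely.
(4) the permitted window runs from Mar 3, 2024 + 21 = Mar 24, 2024 to Mar 3, 2024 + 63 = May 5, 2024; done May 2, 2024, which is between those dates.
(5) due by May 19, 2024 + 56 days = Jul 14, 2024; not done until Jul 23, 2024, 9 days after the deadline.

Step 5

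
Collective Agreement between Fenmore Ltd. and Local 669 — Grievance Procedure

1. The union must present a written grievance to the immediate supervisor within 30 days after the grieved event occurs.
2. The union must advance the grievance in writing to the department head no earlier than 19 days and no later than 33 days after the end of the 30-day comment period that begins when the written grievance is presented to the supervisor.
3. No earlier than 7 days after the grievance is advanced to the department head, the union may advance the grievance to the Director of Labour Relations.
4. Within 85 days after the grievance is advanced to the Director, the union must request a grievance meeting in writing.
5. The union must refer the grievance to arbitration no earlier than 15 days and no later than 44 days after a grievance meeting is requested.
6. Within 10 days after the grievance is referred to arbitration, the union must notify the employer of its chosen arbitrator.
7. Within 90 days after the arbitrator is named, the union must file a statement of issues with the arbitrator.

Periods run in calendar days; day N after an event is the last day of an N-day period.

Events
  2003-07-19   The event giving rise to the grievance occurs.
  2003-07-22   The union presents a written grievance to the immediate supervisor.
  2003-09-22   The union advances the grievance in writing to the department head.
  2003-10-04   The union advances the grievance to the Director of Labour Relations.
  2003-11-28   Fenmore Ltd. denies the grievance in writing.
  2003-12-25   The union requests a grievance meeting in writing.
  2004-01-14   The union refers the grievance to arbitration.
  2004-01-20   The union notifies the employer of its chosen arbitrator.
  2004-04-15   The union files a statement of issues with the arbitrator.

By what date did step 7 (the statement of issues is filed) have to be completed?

2004-04-19

Step 7 runs from 2004-01-20, when the arbitrator is named. 90 days after 2004-01-20 is 2004-04-19.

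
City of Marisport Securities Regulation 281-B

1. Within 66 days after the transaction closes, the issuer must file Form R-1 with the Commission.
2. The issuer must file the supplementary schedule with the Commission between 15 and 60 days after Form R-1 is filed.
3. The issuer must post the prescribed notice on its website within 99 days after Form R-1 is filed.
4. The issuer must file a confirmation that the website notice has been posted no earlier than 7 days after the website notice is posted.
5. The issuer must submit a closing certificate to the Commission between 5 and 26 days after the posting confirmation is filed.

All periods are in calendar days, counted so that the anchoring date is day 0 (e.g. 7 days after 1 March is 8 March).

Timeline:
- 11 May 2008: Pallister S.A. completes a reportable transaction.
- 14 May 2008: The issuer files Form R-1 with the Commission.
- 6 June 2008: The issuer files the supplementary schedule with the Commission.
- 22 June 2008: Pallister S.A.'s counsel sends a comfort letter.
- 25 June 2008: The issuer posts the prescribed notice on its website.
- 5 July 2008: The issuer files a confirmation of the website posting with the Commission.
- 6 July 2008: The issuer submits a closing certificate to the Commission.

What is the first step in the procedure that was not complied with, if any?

Step 1 — counting 66 days from 11 May 2008 (when the transaction closes) gives a deadline of 16 July 2008; 14 May 2008 is within that limit.
Step 2 — 15 and 60 days from 14 May 2008 (when Form R-1 is filed) are 29 May 2008 and 13 July 2008 respectively; done 6 June 2008 — within the window.
Step 3 — counting 99 days from 14 May 2008 (when Form R-1 is filed) gives a deadline of 21 August 2008; completed 25 June 2008, before the deadline.
Step 4 — must wait 7 days from 25 June 2008 (when the website notice is posted), so not before 2 July 2008; done 5 July 2008 — permitted.
Step 5 — 5 and 26 days from 5 July 2008 (when the posting confirmation is filed) are 10 July 2008 and 31 July 2008 respectively; done 6 July 2008 — 4 days before the window opened.

Step 5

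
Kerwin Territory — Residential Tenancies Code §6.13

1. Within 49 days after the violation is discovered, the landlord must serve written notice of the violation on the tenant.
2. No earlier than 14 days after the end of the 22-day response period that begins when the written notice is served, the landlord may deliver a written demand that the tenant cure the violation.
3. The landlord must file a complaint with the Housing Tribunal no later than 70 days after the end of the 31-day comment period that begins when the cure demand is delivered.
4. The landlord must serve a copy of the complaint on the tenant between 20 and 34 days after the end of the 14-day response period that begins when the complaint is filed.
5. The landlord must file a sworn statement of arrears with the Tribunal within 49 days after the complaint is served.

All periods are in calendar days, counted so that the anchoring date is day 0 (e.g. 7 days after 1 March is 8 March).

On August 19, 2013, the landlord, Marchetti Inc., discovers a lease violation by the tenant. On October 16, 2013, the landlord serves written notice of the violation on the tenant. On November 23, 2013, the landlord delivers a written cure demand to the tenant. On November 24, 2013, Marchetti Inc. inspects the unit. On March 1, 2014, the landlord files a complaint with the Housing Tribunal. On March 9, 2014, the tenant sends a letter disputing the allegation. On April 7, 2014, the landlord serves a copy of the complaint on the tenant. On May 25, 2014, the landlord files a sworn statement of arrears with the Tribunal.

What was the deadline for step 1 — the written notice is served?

Step 1 runs from August 19, 2013, when the violation is discovered. 49 days after August 19, 2013 is October 7, 2013.

October 7, 2013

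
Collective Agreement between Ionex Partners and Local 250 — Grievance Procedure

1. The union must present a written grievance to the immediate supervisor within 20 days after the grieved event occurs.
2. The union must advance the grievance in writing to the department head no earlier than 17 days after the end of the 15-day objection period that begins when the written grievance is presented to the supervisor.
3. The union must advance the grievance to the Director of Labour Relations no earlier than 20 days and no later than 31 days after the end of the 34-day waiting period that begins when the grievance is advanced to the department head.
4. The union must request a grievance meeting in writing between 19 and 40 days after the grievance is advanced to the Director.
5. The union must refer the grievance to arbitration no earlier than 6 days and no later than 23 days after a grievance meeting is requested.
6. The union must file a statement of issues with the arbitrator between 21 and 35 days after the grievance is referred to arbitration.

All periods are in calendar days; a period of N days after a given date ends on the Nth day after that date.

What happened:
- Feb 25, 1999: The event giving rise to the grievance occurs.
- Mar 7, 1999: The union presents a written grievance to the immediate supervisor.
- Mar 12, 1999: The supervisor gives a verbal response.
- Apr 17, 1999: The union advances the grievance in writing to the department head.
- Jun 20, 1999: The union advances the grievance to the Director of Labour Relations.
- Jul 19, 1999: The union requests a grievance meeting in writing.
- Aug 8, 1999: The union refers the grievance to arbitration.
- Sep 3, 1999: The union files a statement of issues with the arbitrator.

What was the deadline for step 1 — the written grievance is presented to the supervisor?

Step 1 runs from Feb 25, 1999, when the grieved event occurs. 20 days after Feb 25, 1999 is Mar 17, 1999.

Mar 17, 1999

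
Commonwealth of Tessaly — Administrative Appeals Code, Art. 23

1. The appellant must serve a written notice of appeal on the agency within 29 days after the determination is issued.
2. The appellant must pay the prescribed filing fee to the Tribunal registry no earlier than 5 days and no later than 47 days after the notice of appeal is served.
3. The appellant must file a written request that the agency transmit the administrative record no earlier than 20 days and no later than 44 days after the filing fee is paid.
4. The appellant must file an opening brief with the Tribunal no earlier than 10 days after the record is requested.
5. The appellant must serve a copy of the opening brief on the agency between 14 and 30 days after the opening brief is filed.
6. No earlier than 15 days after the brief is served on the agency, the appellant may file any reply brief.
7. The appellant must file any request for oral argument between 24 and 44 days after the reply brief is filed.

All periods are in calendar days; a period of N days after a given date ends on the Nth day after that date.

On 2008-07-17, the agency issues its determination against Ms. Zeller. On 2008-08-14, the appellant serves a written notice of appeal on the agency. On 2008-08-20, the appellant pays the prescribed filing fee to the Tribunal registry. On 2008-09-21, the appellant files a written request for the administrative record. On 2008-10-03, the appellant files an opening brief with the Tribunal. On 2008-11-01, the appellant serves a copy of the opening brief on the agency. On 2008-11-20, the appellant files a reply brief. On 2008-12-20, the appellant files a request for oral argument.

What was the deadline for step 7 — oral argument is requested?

2009-01-03

Step 7 runs from 2008-11-20, when the reply brief is filed. The window is 24–44 days after 2008-11-20; it closes on 2009-01-03.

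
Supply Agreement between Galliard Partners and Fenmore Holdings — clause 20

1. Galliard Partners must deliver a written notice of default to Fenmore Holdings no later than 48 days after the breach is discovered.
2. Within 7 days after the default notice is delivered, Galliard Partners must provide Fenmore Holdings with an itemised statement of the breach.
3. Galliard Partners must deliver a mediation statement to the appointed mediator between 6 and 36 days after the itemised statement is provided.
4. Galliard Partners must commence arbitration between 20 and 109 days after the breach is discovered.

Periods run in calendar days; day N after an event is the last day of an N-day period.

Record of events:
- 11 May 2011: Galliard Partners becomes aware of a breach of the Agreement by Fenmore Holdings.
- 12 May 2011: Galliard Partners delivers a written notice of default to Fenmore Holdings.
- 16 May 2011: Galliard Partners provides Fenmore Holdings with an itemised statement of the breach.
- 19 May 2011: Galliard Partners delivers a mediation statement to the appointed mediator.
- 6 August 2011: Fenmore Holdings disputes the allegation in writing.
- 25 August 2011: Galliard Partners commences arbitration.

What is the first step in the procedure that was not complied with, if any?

Step 3

(1) due by 11 May 2011 + 48 days = 28 June 2011; completed 12 May 2011, before the deadline.
(2) due by 12 May 2011 + 7 days = 19 May 2011; done 16 May 2011 — timely.
(3) the permitted window runs from 16 May 2011 + 6 = 22 May 2011 to 16 May 2011 + 36 = 21 June 2011; done 19 May 2011 — 3 days before the window opened.
No need to go further; step 3 was not satisfied.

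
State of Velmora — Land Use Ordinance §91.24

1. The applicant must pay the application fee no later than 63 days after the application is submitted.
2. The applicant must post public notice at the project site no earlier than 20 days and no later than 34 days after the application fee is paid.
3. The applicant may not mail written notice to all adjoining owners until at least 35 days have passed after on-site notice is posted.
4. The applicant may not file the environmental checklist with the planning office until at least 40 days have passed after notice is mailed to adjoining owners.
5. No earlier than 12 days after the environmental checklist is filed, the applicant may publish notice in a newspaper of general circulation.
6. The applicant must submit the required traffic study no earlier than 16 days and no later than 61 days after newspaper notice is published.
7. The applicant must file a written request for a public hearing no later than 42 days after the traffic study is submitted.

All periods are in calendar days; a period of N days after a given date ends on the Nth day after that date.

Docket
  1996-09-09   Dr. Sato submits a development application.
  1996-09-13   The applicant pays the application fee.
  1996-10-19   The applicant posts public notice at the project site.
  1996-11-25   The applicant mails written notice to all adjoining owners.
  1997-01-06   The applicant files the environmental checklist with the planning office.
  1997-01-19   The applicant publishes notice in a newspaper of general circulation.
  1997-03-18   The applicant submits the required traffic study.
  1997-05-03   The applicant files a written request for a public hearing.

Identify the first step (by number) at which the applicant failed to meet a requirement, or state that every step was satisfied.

Step 2

(1) due by 1996-09-09 + 63 days = 1996-11-11; completed 1996-09-13, before the deadline.
(2) the permitted window runs from 1996-09-13 + 20 = 1996-10-03 to 1996-09-13 + 34 = 1996-10-17; done 1996-10-19 — 2 days after the window closed.
The analysis stops there.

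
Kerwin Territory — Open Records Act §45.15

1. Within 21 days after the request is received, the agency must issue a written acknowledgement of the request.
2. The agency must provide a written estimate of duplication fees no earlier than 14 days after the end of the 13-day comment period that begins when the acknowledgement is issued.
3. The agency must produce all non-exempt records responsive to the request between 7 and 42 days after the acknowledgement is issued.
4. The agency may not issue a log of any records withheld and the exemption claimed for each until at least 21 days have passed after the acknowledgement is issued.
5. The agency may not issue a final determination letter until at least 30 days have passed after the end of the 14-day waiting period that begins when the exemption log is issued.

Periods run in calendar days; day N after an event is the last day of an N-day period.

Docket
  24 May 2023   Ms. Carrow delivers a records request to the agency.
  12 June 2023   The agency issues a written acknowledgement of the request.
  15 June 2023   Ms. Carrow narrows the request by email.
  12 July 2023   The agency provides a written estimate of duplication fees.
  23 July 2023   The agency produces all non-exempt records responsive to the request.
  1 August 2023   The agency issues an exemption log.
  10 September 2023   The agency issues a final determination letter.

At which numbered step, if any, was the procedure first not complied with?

Step 1 — counting 21 days from 24 May 2023 (when the request is received) gives a deadline of 14 June 2023; 12 June 2023 is within that limit.
Step 2 — must wait 14 days from 25 June 2023 (end of the 13-day comment period, which began when the acknowledgement is issued on 12 June 2023), so not before 9 July 2023; done 12 July 2023 — permitted.
Step 3 — 7 and 42 days from 12 June 2023 (when the acknowledgement is issued) are 19 June 2023 and 24 July 2023 respectively; done 23 July 2023, which is between those dates.
Step 4 — must wait 21 days from 12 June 2023 (when the acknowledgement is issued), so not before 3 July 2023; done 1 August 2023, after the minimum wait.
Step 5 — must wait 30 days from 15 August 2023 (end of the 14-day waiting period, which began when the exemption log is issued on 1 August 2023), so not before 14 September 2023; done 10 September 2023 — 4 days too early.

Step 5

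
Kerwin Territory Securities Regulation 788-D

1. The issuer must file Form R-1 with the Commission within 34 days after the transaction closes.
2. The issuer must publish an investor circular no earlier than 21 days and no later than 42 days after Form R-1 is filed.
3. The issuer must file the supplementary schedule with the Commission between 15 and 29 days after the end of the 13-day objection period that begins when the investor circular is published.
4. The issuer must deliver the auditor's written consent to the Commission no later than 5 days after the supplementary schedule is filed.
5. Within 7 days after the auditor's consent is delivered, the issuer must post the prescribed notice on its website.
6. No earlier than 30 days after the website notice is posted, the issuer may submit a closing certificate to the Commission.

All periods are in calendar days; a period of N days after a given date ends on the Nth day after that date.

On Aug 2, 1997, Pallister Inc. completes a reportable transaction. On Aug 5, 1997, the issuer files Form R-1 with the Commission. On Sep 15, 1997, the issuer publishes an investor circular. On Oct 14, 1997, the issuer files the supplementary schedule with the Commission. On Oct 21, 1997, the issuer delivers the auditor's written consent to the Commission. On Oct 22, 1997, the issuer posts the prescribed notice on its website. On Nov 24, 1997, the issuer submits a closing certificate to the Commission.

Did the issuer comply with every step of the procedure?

No

(1) due by Aug 2, 1997 + 34 days = Sep 5, 1997; done Aug 5, 1997 — timely.
(2) the permitted window runs from Aug 5, 1997 + 21 = Aug 26, 1997 to Aug 5, 1997 + 42 = Sep 16, 1997; Sep 15, 1997 falls inside that range.
(3) the permitted window runs from Sep 28, 1997 + 15 = Oct 13, 1997 to Sep 28, 1997 + 29 = Oct 27, 1997; done Oct 14, 1997, which is between those dates.
(4) due by Oct 14, 1997 + 5 days = Oct 19, 1997; not done until Oct 21, 1997, 2 days after the deadline.
That is the first point of non-compliance.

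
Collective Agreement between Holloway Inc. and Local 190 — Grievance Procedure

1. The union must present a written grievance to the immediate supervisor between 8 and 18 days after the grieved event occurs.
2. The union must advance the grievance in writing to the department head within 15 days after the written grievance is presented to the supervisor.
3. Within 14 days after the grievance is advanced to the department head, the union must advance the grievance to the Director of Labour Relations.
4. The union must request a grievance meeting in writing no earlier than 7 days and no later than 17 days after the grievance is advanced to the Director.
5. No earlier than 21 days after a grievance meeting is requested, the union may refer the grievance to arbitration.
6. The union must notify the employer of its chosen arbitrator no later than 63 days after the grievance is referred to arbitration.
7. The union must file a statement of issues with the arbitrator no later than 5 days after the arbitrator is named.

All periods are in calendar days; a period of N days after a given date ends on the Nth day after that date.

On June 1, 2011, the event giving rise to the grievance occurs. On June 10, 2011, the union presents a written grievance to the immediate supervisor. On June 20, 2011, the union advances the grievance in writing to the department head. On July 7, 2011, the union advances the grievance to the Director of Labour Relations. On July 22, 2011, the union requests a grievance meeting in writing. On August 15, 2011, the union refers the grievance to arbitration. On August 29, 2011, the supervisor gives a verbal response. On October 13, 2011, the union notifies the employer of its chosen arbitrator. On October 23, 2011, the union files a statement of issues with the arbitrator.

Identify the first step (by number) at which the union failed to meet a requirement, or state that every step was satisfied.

Step 3

(1) the permitted window runs from June 1, 2011 + 8 = June 9, 2011 to June 1, 2011 + 18 = June 19, 2011; June 10, 2011 falls inside that range.
(2) due by June 10, 2011 + 15 days = June 25, 2011; done June 20, 2011 — timely.
(3) due by June 20, 2011 + 14 days = July 4, 2011; done July 7, 2011 — 3 days late.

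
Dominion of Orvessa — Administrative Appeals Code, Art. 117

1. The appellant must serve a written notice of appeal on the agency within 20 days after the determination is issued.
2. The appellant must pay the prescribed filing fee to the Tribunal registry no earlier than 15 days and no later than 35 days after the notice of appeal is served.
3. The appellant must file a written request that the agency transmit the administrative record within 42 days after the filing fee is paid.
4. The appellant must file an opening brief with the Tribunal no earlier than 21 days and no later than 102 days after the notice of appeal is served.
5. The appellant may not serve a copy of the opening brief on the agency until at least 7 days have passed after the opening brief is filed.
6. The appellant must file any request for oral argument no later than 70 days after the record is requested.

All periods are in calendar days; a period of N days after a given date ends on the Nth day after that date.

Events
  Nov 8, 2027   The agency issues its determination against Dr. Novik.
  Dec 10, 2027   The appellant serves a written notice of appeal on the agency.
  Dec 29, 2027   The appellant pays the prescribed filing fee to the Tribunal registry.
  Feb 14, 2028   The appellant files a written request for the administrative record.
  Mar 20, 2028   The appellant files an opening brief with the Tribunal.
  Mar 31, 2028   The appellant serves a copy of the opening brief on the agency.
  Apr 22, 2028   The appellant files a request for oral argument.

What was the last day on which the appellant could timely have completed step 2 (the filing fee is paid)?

Step 2 runs from Dec 10, 2027, when the notice of appeal is served. The window is 15–35 days after Dec 10, 2027; it closes on Jan 14, 2028.

Jan 14, 2028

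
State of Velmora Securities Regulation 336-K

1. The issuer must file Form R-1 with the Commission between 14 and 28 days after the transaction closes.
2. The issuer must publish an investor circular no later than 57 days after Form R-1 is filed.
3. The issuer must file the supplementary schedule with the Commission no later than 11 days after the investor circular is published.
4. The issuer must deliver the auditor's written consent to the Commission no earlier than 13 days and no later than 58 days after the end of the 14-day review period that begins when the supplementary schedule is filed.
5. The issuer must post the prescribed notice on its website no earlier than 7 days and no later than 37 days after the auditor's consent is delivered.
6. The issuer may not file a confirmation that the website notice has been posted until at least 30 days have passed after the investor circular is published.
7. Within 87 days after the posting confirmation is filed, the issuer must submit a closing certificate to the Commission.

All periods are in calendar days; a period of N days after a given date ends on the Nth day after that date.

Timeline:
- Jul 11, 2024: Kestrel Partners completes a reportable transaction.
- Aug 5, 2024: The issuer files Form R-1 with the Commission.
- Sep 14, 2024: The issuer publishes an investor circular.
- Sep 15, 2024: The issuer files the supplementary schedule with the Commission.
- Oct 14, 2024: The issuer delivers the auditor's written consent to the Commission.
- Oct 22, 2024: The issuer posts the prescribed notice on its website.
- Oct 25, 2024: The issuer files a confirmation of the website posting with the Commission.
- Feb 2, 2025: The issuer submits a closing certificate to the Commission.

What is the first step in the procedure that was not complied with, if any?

Step 1 — 14 and 28 days from Jul 11, 2024 (when the transaction closes) are Jul 25, 2024 and Aug 8, 2024 respectively; done Aug 5, 2024, which is between those dates.
Step 2 — counting 57 days from Aug 5, 2024 (when Form R-1 is filed) gives a deadline of Oct 1, 2024; done Sep 14, 2024 — timely.
Step 3 — counting 11 days from Sep 14, 2024 (when the investor circular is published) gives a deadline of Sep 25, 2024; done Sep 15, 2024 — timely.
Step 4 — 13 and 58 days from Sep 29, 2024 (end of the 14-day review period, which began when the supplementary schedule is filed on Sep 15, 2024) are Oct 12, 2024 and Nov 26, 2024 respectively; done Oct 14, 2024 — within the window.
Step 5 — 7 and 37 days from Oct 14, 2024 (when the auditor's consent is delivered) are Oct 21, 2024 and Nov 20, 2024 respectively; done Oct 22, 2024, which is between those dates.
Step 6 — must wait 30 days from Sep 14, 2024 (when the investor circular is published), so not before Oct 14, 2024; done Oct 25, 2024 — permitted.
Step 7 — counting 87 days from Oct 25, 2024 (when the posting confirmation is filed) gives a deadline of Jan 20, 2025; done Feb 2, 2025 — 13 days late.

Step 7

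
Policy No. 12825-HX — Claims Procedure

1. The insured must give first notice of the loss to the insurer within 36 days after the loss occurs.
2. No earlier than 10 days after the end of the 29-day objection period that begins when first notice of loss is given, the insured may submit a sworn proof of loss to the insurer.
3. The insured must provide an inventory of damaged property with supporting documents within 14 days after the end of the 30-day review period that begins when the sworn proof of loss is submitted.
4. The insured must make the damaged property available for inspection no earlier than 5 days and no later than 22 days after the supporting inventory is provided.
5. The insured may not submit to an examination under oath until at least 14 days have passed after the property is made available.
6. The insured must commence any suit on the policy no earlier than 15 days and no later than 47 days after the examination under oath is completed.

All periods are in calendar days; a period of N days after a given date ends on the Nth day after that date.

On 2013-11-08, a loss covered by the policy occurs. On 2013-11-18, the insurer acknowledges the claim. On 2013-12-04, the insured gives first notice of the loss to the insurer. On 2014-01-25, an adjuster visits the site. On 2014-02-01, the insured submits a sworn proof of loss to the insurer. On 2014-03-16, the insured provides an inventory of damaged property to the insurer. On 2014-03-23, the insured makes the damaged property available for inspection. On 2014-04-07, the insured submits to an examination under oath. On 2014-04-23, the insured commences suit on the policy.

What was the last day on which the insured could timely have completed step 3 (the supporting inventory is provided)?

2014-03-17

The sworn proof of loss is submitted on 2014-02-01; the 30-day review period therefore ends 2014-03-03, and step 3 runs from that date. 14 days after 2014-03-03 is 2014-03-17.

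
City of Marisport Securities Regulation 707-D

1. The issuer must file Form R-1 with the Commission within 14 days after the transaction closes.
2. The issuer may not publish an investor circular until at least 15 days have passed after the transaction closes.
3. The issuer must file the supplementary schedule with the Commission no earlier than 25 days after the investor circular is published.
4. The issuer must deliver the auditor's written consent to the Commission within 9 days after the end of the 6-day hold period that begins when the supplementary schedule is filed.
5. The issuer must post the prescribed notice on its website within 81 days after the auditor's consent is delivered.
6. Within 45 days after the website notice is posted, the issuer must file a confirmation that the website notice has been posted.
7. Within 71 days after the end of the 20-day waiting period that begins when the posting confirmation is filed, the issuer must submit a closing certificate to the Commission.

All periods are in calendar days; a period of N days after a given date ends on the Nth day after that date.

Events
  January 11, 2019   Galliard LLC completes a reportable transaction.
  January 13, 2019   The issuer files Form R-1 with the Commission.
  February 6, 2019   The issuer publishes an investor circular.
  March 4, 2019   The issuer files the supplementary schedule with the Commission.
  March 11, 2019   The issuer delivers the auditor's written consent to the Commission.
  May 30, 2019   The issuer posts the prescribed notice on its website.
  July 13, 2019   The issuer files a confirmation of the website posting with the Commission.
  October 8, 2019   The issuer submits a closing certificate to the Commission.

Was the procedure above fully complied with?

Step 1: 14 days after January 11, 2019 (when the transaction closes) is January 25, 2019; completed January 13, 2019, before the deadline.
Step 2: the earliest permitted date is 15 days after January 11, 2019 (when the transaction closes), i.e. January 26, 2019; February 6, 2019 is on or after that date.
Step 3: the earliest permitted date is 25 days after February 6, 2019 (when the investor circular is published), i.e. March 3, 2019; done March 4, 2019 — permitted.
Step 4: 9 days after March 10, 2019 (end of the 6-day hold period, which began when the supplementary schedule is filed on March 4, 2019) is March 19, 2019; March 11, 2019 is within that limit.
Step 5: 81 days after March 11, 2019 (when the auditor's consent is delivered) is May 31, 2019; May 30, 2019 is within that limit.
Step 6: 45 days after May 30, 2019 (when the website notice is posted) is July 14, 2019; July 13, 2019 is within that limit.
Step 7: 71 days after August 2, 2019 (end of the 20-day waiting period, which began when the posting confirmation is filed on July 13, 2019) is October 12, 2019; done October 8, 2019 — timely.

Yes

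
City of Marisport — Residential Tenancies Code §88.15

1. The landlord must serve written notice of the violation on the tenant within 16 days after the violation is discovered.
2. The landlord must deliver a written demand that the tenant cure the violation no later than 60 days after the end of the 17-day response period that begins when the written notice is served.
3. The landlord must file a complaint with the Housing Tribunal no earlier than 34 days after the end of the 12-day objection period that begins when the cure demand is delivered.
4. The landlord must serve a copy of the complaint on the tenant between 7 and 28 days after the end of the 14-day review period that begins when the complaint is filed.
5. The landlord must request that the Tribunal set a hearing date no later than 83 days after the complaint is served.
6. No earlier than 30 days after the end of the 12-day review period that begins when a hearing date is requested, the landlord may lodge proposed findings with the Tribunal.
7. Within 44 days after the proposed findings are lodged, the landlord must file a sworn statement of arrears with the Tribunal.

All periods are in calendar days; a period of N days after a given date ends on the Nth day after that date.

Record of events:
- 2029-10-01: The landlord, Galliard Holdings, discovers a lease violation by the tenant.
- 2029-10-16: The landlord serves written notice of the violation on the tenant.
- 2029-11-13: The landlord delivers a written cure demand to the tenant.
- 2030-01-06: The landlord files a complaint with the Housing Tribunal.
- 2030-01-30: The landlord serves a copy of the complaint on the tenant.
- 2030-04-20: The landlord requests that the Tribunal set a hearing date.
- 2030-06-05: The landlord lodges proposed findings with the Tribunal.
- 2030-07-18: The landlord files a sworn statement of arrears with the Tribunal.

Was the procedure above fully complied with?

Yes

(1) due by 2029-10-01 + 16 days = 2029-10-17; done 2029-10-16 — timely.
(2) due by 2029-11-02 + 60 days = 2030-01-01; done 2029-11-13 — timely.
(3) permitted from 2029-11-25 + 34 days = 2029-12-29 onward; 2030-01-06 is on or after that date.
(4) the permitted window runs from 2030-01-20 + 7 = 2030-01-27 to 2030-01-20 + 28 = 2030-02-17; done 2030-01-30, which is between those dates.
(5) due by 2030-01-30 + 83 days = 2030-04-23; 2030-04-20 is within that limit.
(6) permitted from 2030-05-02 + 30 days = 2030-06-01 onward; 2030-06-05 is on or after that date.
(7) due by 2030-06-05 + 44 days = 2030-07-19; completed 2030-07-18, before the deadline.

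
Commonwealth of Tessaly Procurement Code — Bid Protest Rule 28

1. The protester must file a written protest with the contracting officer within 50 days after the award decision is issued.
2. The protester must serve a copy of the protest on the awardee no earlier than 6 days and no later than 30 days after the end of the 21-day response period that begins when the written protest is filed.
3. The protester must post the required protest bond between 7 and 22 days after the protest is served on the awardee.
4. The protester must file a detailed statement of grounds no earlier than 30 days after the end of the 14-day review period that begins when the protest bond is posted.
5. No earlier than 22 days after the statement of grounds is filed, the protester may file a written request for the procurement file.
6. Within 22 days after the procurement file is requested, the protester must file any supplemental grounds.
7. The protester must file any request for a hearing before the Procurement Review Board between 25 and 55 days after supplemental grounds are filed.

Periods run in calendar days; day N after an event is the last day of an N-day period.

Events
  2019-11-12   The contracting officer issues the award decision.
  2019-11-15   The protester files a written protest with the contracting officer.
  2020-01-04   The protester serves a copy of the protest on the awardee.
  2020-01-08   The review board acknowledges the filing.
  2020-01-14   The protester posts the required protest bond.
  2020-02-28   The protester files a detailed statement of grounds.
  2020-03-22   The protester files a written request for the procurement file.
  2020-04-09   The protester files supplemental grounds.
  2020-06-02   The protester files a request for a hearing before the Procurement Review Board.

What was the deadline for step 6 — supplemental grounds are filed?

2020-04-13

Step 6 runs from 2020-03-22, when the procurement file is requested. 22 days after 2020-03-22 is 2020-04-13.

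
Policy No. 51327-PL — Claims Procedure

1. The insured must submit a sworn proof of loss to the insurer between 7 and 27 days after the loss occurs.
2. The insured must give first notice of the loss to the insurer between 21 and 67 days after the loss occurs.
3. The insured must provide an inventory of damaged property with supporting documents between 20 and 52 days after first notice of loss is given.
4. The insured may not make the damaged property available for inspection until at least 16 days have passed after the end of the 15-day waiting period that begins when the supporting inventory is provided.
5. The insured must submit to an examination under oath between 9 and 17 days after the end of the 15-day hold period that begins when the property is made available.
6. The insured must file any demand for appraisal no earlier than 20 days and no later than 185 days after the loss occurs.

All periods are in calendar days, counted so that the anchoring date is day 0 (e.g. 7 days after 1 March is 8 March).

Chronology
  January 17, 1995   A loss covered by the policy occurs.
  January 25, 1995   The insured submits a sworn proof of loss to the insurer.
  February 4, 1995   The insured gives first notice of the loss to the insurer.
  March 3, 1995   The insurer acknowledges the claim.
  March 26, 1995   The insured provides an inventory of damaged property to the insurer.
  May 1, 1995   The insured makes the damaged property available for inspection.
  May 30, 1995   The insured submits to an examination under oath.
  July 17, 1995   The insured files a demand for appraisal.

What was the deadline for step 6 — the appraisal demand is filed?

July 21, 1995

Step 6 runs from January 17, 1995, when the loss occurs. The window is 20–185 days after January 17, 1995; it closes on July 21, 1995.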